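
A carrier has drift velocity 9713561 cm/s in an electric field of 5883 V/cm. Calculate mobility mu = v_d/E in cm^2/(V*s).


Step 1: mu = v_d / E
Step 2: mu = 9713561 / 5883
Step 3: mu = 1651.12 cm^2/(V*s)

1651.12


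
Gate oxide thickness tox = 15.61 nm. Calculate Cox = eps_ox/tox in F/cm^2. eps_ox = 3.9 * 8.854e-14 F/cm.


Step 1: eps_ox = 3.9 * 8.854e-14 = 3.45306e-13 F/cm
Step 2: tox in cm = 15.61 nm * 1e-7 = 1.5610e-06 cm
Step 3: Cox = 3.45306e-13 / 1.5610e-06 = 2.21e-07 F/cm^2

2.21e-07


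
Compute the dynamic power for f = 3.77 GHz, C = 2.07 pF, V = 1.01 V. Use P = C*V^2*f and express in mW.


Step 1: V^2 = 1.01^2 = 1.0201 V^2
Step 2: P = C*V^2*f = 2.07e-12 F * 1.0201 * 3.77e9 Hz
Step 3: P = 7.96075839e-03 W
Step 4: P = 7.961 mW

7.961


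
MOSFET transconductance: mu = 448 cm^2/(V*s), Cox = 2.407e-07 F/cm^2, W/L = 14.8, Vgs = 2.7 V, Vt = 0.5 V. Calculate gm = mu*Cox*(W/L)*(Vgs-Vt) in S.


Step 1: Vov = Vgs - Vt = 2.7 - 0.5 = 2.2 V
Step 2: gm = mu * Cox * (W/L) * Vov
Step 3: gm = 448 * 2.407e-07 * 14.8 * 2.2 = 3.51e-03 S

3.51e-03


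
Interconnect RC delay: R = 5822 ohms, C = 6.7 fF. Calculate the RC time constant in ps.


Step 1: tau = R * C
Step 2: tau = 5822 * 6.7 fF = 5822 * 6.7e-15 F
Step 3: tau = 3.90074e-11 s = 39.0074 ps

39.0074


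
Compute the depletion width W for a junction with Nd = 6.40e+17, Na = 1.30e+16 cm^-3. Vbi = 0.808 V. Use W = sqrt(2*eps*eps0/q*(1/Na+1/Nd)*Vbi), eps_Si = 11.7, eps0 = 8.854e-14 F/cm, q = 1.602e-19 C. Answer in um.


Step 1: 1/Na + 1/Nd = 1/1.30e+16 + 1/6.40e+17 = 7.84856e-17
Step 2: 2*eps*eps0/q = 2*11.7*8.854e-14/1.602e-19 = 1.293281e+07
Step 3: W^2 = 1.293281e+07 * 7.84856e-17 * 0.808 = 8.20152e-10
Step 4: W = sqrt(8.20152e-10) = 2.864e-05 cm = 0.2864 um

0.2864


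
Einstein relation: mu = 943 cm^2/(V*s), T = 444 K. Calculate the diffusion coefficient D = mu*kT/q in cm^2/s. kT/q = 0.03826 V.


Step 1: D = mu * (kT/q)
Step 2: D = 943 * 0.03826
Step 3: D = 36.08 cm^2/s

36.08


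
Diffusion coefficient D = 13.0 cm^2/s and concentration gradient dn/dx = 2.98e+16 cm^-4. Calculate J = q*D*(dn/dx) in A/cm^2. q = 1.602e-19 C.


Step 1: J = q * D * (dn/dx)
Step 2: J = 1.602e-19 * 13.0 * 2.98e+16
Step 3: J = 6.21e-02 A/cm^2

6.21e-02


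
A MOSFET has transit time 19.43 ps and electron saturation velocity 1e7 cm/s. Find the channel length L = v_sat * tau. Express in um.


Step 1: tau in seconds = 19.43 ps * 1e-12 = 1.9430e-11 s
Step 2: L = v_sat * tau = 1e7 * 1.9430e-11 = 1.9430e-04 cm
Step 3: L in um = 1.9430e-04 * 1e4 = 1.943 um

1.943


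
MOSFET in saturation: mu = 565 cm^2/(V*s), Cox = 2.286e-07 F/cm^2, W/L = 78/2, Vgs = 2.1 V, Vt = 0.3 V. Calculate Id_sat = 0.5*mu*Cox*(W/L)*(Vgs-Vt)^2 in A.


Step 1: Overdrive voltage Vov = Vgs - Vt = 2.1 - 0.3 = 1.8 V
Step 2: W/L = 78/2 = 39
Step 3: Id = 0.5 * 565 * 2.286e-07 * 39 * 1.8^2
Step 4: Id = 8.16e-03 A

8.16e-03


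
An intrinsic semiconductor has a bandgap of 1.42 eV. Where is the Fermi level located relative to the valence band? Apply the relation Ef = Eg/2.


Step 1: For an intrinsic semiconductor, the Fermi level sits at midgap.
Step 2: Ef = Eg / 2 = 1.42 / 2 = 0.71 eV

0.71


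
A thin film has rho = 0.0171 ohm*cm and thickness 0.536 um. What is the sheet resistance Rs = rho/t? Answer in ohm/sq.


Step 1: Convert thickness to cm: t = 0.536 um = 5.3600e-05 cm
Step 2: Rs = rho / t = 0.0171 / 5.3600e-05
Step 3: Rs = 319.0 ohm/sq

319.0


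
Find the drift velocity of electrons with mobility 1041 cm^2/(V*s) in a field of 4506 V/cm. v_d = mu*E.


Step 1: v_d = mu * E
Step 2: v_d = 1041 * 4506 = 4690746
Step 3: v_d = 4.69e+06 cm/s

4.69e+06


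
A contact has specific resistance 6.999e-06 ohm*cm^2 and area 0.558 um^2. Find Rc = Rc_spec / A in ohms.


Step 1: Convert area to cm^2: 0.558 um^2 = 5.5800e-09 cm^2
Step 2: Rc = Rc_spec / A = 6.999e-06 / 5.5800e-09
Step 3: Rc = 1.25e+03 ohms

1.25e+03


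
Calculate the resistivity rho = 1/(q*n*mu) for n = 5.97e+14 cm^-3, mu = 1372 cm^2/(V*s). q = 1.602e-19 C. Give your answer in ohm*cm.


Step 1: sigma = q * n * mu = 1.602e-19 * 5.97e+14 * 1372 = 1.31217e-01 S/cm
Step 2: rho = 1 / sigma = 1 / 1.31217e-01 = 7.621 ohm*cm

7.621


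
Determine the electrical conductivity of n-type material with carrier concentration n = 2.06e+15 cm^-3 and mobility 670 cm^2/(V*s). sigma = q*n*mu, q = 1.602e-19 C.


Step 1: sigma = q * n * mu
Step 2: sigma = 1.602e-19 * 2.06e+15 * 670
Step 3: sigma = 2.211e-01 S/cm

2.211e-01


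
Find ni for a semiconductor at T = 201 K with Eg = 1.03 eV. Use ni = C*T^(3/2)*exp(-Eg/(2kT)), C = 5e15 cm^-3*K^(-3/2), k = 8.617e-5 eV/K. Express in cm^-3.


Step 1: Compute kT = 8.617e-5 * 201 = 0.01732017 eV
Step 2: Exponent = -Eg/(2kT) = -1.03/(2*0.01732017) = -29.73412
Step 3: T^(3/2) = 201^1.5 = 2849.67
Step 4: ni = 5e15 * 2849.67 * exp(-29.73412) = 1.74e+06 cm^-3

1.74e+06


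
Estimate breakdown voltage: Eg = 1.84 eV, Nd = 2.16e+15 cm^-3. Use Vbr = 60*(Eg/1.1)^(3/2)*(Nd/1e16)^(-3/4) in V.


Step 1: Eg/1.1 = 1.84/1.1 = 1.672727
Step 2: (Eg/1.1)^1.5 = 1.672727^1.5 = 2.163404
Step 3: (Nd/1e16)^(-0.75) = (0.216)^(-0.75) = 3.156165
Step 4: Vbr = 60 * 2.163404 * 3.156165 = 409.7 V

409.7


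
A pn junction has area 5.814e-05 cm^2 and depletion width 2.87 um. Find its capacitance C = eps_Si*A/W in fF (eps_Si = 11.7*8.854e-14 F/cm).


Step 1: eps_Si = 11.7 * 8.854e-14 = 1.035918e-12 F/cm
Step 2: W in cm = 2.87 * 1e-4 = 2.87e-04 cm
Step 3: C = 1.035918e-12 * 5.814e-05 / 2.87e-04 = 2.098546e-13 F
Step 4: C = 209.85 fF

209.85


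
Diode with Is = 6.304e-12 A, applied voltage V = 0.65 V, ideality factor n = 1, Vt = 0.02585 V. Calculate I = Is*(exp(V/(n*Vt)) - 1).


Step 1: V/(n*Vt) = 0.65/(1*0.02585) = 25.1451
Step 2: exp(25.1451) = 8.3249e+10
Step 3: I = 6.304e-12 * (8.3249e+10 - 1) = 5.25e-01 A

5.25e-01


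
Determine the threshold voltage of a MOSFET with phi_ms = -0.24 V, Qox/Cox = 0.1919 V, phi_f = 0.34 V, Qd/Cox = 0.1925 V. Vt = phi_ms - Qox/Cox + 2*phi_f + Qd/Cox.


Step 1: Vt = phi_ms - Qox/Cox + 2*phi_f + Qd/Cox
Step 2: Vt = -0.24 - 0.1919 + 2*0.34 + 0.1925
Step 3: Vt = -0.24 - 0.1919 + 0.68 + 0.1925
Step 4: Vt = 0.4406 V

0.4406


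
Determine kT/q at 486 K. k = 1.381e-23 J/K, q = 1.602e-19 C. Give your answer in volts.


Step 1: kT = 1.381e-23 * 486 = 6.71166e-21 J
Step 2: Vt = kT/q = 6.71166e-21 / 1.602e-19
Step 3: Vt = 0.0419 V

0.0419


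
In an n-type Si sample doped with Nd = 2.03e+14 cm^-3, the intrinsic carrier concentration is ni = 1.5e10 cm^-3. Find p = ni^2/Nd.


Step 1: Since Nd >> ni, n ≈ Nd = 2.03e+14 cm^-3
Step 2: p = ni^2 / n = (1.5e10)^2 / 2.03e+14
Step 3: p = 2.25e20 / 2.03e+14 = 1.11e+06 cm^-3

1.11e+06


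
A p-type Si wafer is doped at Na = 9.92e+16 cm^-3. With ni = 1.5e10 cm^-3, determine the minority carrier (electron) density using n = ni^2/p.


Step 1: Majority hole concentration p ≈ Na = 9.92e+16 cm^-3
Step 2: n = ni^2 / Na = (1.5e10)^2 / 9.92e+16
Step 3: n = 2.27e+03 cm^-3

2.27e+03


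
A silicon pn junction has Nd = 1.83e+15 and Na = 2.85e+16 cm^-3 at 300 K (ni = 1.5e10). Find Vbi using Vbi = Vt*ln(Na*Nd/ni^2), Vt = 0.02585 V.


Step 1: Compute Na*Nd/ni^2 = 2.85e+16 * 1.83e+15 / (1.5e10)^2 = 2.3180e+11
Step 2: ln(2.3180e+11) = 26.1691
Step 3: Vbi = 0.02585 * 26.1691 = 0.676 V

0.676


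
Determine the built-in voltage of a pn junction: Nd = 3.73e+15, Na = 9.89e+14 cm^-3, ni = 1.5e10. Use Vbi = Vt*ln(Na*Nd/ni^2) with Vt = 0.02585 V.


Step 1: Compute Na*Nd/ni^2 = 9.89e+14 * 3.73e+15 / (1.5e10)^2 = 1.6395e+10
Step 2: ln(1.6395e+10) = 23.5202
Step 3: Vbi = 0.02585 * 23.5202 = 0.608 V

0.608


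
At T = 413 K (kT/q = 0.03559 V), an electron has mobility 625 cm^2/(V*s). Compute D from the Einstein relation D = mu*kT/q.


Step 1: D = mu * (kT/q)
Step 2: D = 625 * 0.03559
Step 3: D = 22.24 cm^2/s

22.24


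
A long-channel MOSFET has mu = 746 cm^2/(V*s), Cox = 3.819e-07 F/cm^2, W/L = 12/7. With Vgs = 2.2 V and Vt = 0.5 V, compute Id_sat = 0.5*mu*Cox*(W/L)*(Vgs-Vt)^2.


Step 1: Overdrive voltage Vov = Vgs - Vt = 2.2 - 0.5 = 1.7 V
Step 2: W/L = 12/7 = 1.71429
Step 3: Id = 0.5 * 746 * 3.819e-07 * 1.71429 * 1.7^2
Step 4: Id = 7.06e-04 A

7.06e-04


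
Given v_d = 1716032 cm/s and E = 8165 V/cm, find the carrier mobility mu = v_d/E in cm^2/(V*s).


Step 1: mu = v_d / E
Step 2: mu = 1716032 / 8165
Step 3: mu = 210.17 cm^2/(V*s)

210.17


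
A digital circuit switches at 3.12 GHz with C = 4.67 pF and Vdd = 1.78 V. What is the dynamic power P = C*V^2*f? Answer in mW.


Step 1: V^2 = 1.78^2 = 3.1684 V^2
Step 2: P = C*V^2*f = 4.67e-12 F * 3.1684 * 3.12e9 Hz
Step 3: P = 4.616485536e-02 W
Step 4: P = 46.165 mW

46.165


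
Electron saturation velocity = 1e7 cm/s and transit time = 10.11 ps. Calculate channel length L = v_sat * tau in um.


Step 1: tau in seconds = 10.11 ps * 1e-12 = 1.0110e-11 s
Step 2: L = v_sat * tau = 1e7 * 1.0110e-11 = 1.0110e-04 cm
Step 3: L in um = 1.0110e-04 * 1e4 = 1.011 um

1.011


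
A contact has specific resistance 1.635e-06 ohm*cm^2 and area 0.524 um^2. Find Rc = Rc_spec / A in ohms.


Step 1: Convert area to cm^2: 0.524 um^2 = 5.2400e-09 cm^2
Step 2: Rc = Rc_spec / A = 1.635e-06 / 5.2400e-09
Step 3: Rc = 3.12e+02 ohms

3.12e+02


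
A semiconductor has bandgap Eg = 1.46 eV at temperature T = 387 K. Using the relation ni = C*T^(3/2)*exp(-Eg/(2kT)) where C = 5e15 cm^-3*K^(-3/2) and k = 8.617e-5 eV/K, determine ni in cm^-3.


Step 1: Compute kT = 8.617e-5 * 387 = 0.03334779 eV
Step 2: Exponent = -Eg/(2kT) = -1.46/(2*0.03334779) = -21.89051
Step 3: T^(3/2) = 387^1.5 = 7613.19
Step 4: ni = 5e15 * 7613.19 * exp(-21.89051) = 1.18e+10 cm^-3

1.18e+10


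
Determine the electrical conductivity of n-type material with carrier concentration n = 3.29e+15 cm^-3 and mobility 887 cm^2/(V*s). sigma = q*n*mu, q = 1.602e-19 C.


Step 1: sigma = q * n * mu
Step 2: sigma = 1.602e-19 * 3.29e+15 * 887
Step 3: sigma = 4.675e-01 S/cm

4.675e-01


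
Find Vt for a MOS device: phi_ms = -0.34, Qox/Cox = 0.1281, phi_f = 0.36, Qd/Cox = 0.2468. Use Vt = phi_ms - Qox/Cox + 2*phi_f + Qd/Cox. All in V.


Step 1: Vt = phi_ms - Qox/Cox + 2*phi_f + Qd/Cox
Step 2: Vt = -0.34 - 0.1281 + 2*0.36 + 0.2468
Step 3: Vt = -0.34 - 0.1281 + 0.72 + 0.2468
Step 4: Vt = 0.4987 V

0.4987


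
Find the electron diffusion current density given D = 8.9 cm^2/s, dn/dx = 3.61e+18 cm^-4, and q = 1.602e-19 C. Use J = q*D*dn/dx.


Step 1: J = q * D * (dn/dx)
Step 2: J = 1.602e-19 * 8.9 * 3.61e+18
Step 3: J = 5.15e+00 A/cm^2

5.15e+00


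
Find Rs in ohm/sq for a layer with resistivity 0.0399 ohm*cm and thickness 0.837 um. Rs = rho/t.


Step 1: Convert thickness to cm: t = 0.837 um = 8.3700e-05 cm
Step 2: Rs = rho / t = 0.0399 / 8.3700e-05
Step 3: Rs = 476.7 ohm/sq

476.7


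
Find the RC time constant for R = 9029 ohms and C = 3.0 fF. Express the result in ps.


Step 1: tau = R * C
Step 2: tau = 9029 * 3.0 fF = 9029 * 3.0e-15 F
Step 3: tau = 2.7087e-11 s = 27.087 ps

27.087


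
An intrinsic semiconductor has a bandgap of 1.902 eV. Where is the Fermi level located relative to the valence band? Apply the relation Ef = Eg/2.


Step 1: For an intrinsic semiconductor, the Fermi level sits at midgap.
Step 2: Ef = Eg / 2 = 1.902 / 2 = 0.951 eV

0.951


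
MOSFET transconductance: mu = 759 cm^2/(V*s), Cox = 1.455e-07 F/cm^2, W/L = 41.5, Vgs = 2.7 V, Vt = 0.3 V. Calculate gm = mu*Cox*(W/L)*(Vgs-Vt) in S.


Step 1: Vov = Vgs - Vt = 2.7 - 0.3 = 2.4 V
Step 2: gm = mu * Cox * (W/L) * Vov
Step 3: gm = 759 * 1.455e-07 * 41.5 * 2.4 = 1.10e-02 S

1.10e-02


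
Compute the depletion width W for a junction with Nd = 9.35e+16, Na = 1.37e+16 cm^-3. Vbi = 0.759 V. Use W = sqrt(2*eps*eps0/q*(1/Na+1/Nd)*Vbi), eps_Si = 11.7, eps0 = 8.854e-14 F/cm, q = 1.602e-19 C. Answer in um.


Step 1: 1/Na + 1/Nd = 1/1.37e+16 + 1/9.35e+16 = 8.36879e-17
Step 2: 2*eps*eps0/q = 2*11.7*8.854e-14/1.602e-19 = 1.293281e+07
Step 3: W^2 = 1.293281e+07 * 8.36879e-17 * 0.759 = 8.21481e-10
Step 4: W = sqrt(8.21481e-10) = 2.866e-05 cm = 0.2866 um

0.2866


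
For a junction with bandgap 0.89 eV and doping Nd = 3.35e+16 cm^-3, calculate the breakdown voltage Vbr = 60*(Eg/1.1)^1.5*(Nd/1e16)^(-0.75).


Step 1: Eg/1.1 = 0.89/1.1 = 0.809091
Step 2: (Eg/1.1)^1.5 = 0.809091^1.5 = 0.727773
Step 3: (Nd/1e16)^(-0.75) = (3.35)^(-0.75) = 0.403847
Step 4: Vbr = 60 * 0.727773 * 0.403847 = 17.6 V

17.6


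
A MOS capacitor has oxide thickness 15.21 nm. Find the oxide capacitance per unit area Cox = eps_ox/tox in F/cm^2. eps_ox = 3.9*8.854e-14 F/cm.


Step 1: eps_ox = 3.9 * 8.854e-14 = 3.45306e-13 F/cm
Step 2: tox in cm = 15.21 nm * 1e-7 = 1.5210e-06 cm
Step 3: Cox = 3.45306e-13 / 1.5210e-06 = 2.27e-07 F/cm^2

2.27e-07


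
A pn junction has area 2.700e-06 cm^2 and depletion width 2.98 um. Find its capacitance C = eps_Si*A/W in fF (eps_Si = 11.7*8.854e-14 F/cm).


Step 1: eps_Si = 11.7 * 8.854e-14 = 1.035918e-12 F/cm
Step 2: W in cm = 2.98 * 1e-4 = 2.98e-04 cm
Step 3: C = 1.035918e-12 * 2.700e-06 / 2.98e-04 = 9.385834e-15 F
Step 4: C = 9.39 fF

9.39


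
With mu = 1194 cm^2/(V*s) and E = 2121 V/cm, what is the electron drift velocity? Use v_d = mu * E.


Step 1: v_d = mu * E
Step 2: v_d = 1194 * 2121 = 2532474
Step 3: v_d = 2.53e+06 cm/s

2.53e+06


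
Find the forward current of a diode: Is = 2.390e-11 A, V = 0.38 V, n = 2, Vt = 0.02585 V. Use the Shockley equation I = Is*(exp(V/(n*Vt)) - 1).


Step 1: V/(n*Vt) = 0.38/(2*0.02585) = 7.3501
Step 2: exp(7.3501) = 1.5564e+03
Step 3: I = 2.390e-11 * (1.5564e+03 - 1) = 3.72e-08 A

3.72e-08


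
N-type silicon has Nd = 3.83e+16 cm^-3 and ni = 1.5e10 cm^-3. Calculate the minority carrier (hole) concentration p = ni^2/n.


Step 1: Since Nd >> ni, n ≈ Nd = 3.83e+16 cm^-3
Step 2: p = ni^2 / n = (1.5e10)^2 / 3.83e+16
Step 3: p = 2.25e20 / 3.83e+16 = 5.87e+03 cm^-3

5.87e+03


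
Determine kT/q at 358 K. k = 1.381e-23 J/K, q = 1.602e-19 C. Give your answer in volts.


Step 1: kT = 1.381e-23 * 358 = 4.94398e-21 J
Step 2: Vt = kT/q = 4.94398e-21 / 1.602e-19
Step 3: Vt = 0.03086 V

0.03086


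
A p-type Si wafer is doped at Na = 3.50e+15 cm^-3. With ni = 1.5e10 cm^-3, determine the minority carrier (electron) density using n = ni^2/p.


Step 1: Majority hole concentration p ≈ Na = 3.50e+15 cm^-3
Step 2: n = ni^2 / Na = (1.5e10)^2 / 3.50e+15
Step 3: n = 6.43e+04 cm^-3

6.43e+04


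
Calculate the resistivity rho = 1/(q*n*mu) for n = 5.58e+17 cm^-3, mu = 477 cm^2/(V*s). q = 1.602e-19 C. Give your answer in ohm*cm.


Step 1: sigma = q * n * mu = 1.602e-19 * 5.58e+17 * 477 = 4.26398e+01 S/cm
Step 2: rho = 1 / sigma = 1 / 4.26398e+01 = 0.02345 ohm*cm

0.02345


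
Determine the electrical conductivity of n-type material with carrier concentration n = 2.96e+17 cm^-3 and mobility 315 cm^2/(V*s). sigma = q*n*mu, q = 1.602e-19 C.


Step 1: sigma = q * n * mu
Step 2: sigma = 1.602e-19 * 2.96e+17 * 315
Step 3: sigma = 1.494e+01 S/cm

1.494e+01


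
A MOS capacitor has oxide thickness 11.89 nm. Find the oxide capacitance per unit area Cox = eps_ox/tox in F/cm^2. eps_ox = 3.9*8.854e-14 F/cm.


Step 1: eps_ox = 3.9 * 8.854e-14 = 3.45306e-13 F/cm
Step 2: tox in cm = 11.89 nm * 1e-7 = 1.1890e-06 cm
Step 3: Cox = 3.45306e-13 / 1.1890e-06 = 2.90e-07 F/cm^2

2.90e-07


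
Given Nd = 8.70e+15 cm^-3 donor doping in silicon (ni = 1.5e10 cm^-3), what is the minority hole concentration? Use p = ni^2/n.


Step 1: Since Nd >> ni, n ≈ Nd = 8.70e+15 cm^-3
Step 2: p = ni^2 / n = (1.5e10)^2 / 8.70e+15
Step 3: p = 2.25e20 / 8.70e+15 = 2.59e+04 cm^-3

2.59e+04


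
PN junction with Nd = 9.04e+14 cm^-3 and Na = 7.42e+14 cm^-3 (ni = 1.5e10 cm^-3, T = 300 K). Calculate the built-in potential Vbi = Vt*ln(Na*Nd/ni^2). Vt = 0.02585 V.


Step 1: Compute Na*Nd/ni^2 = 7.42e+14 * 9.04e+14 / (1.5e10)^2 = 2.9812e+09
Step 2: ln(2.9812e+09) = 21.8156
Step 3: Vbi = 0.02585 * 21.8156 = 0.564 V

0.564


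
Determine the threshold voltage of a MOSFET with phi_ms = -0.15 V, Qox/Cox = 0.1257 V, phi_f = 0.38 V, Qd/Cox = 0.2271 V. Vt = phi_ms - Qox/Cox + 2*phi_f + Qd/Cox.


Step 1: Vt = phi_ms - Qox/Cox + 2*phi_f + Qd/Cox
Step 2: Vt = -0.15 - 0.1257 + 2*0.38 + 0.2271
Step 3: Vt = -0.15 - 0.1257 + 0.76 + 0.2271
Step 4: Vt = 0.7114 V

0.7114


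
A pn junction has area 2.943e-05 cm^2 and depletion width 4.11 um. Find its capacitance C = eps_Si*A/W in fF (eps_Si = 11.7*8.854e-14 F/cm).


Step 1: eps_Si = 11.7 * 8.854e-14 = 1.035918e-12 F/cm
Step 2: W in cm = 4.11 * 1e-4 = 4.11e-04 cm
Step 3: C = 1.035918e-12 * 2.943e-05 / 4.11e-04 = 7.417778e-14 F
Step 4: C = 74.18 fF

74.18


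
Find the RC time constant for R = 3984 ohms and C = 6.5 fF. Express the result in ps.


Step 1: tau = R * C
Step 2: tau = 3984 * 6.5 fF = 3984 * 6.5e-15 F
Step 3: tau = 2.5896e-11 s = 25.896 ps

25.896


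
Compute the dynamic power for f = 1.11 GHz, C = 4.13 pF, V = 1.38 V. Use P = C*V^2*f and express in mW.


Step 1: V^2 = 1.38^2 = 1.9044 V^2
Step 2: P = C*V^2*f = 4.13e-12 F * 1.9044 * 1.11e9 Hz
Step 3: P = 8.73034092e-03 W
Step 4: P = 8.73 mW

8.73


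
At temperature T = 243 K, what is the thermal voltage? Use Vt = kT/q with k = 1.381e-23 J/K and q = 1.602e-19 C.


Step 1: kT = 1.381e-23 * 243 = 3.35583e-21 J
Step 2: Vt = kT/q = 3.35583e-21 / 1.602e-19
Step 3: Vt = 0.02095 V

0.02095


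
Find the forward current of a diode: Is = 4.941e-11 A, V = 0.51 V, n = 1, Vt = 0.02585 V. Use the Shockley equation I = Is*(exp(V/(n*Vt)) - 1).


Step 1: V/(n*Vt) = 0.51/(1*0.02585) = 19.7292
Step 2: exp(19.7292) = 3.7007e+08
Step 3: I = 4.941e-11 * (3.7007e+08 - 1) = 1.83e-02 A

1.83e-02


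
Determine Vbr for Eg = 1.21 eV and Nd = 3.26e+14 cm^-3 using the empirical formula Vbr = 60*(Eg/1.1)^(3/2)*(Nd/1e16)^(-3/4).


Step 1: Eg/1.1 = 1.21/1.1 = 1.100000
Step 2: (Eg/1.1)^1.5 = 1.100000^1.5 = 1.153690
Step 3: (Nd/1e16)^(-0.75) = (0.0326)^(-0.75) = 13.034273
Step 4: Vbr = 60 * 1.153690 * 13.034273 = 902.3 V

902.3


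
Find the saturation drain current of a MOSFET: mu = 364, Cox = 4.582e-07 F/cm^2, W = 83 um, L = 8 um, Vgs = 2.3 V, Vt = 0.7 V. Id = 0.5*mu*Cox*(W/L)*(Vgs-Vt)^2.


Step 1: Overdrive voltage Vov = Vgs - Vt = 2.3 - 0.7 = 1.6 V
Step 2: W/L = 83/8 = 10.375
Step 3: Id = 0.5 * 364 * 4.582e-07 * 10.375 * 1.6^2
Step 4: Id = 2.21e-03 A

2.21e-03


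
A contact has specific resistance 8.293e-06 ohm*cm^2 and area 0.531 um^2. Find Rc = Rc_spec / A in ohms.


Step 1: Convert area to cm^2: 0.531 um^2 = 5.3100e-09 cm^2
Step 2: Rc = Rc_spec / A = 8.293e-06 / 5.3100e-09
Step 3: Rc = 1.56e+03 ohms

1.56e+03


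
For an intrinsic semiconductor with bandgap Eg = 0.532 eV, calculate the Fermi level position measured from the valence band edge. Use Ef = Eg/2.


Step 1: For an intrinsic semiconductor, the Fermi level sits at midgap.
Step 2: Ef = Eg / 2 = 0.532 / 2 = 0.266 eV

0.266


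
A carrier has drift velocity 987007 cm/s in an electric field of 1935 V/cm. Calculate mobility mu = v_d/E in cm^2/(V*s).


Step 1: mu = v_d / E
Step 2: mu = 987007 / 1935
Step 3: mu = 510.08 cm^2/(V*s)

510.08


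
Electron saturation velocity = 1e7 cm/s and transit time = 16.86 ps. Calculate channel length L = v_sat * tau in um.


Step 1: tau in seconds = 16.86 ps * 1e-12 = 1.6860e-11 s
Step 2: L = v_sat * tau = 1e7 * 1.6860e-11 = 1.6860e-04 cm
Step 3: L in um = 1.6860e-04 * 1e4 = 1.686 um

1.686


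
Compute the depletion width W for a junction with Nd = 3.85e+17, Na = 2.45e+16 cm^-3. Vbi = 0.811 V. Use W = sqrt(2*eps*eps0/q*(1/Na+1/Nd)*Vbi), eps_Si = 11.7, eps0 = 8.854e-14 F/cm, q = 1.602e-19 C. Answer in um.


Step 1: 1/Na + 1/Nd = 1/2.45e+16 + 1/3.85e+17 = 4.34137e-17
Step 2: 2*eps*eps0/q = 2*11.7*8.854e-14/1.602e-19 = 1.293281e+07
Step 3: W^2 = 1.293281e+07 * 4.34137e-17 * 0.811 = 4.55345e-10
Step 4: W = sqrt(4.55345e-10) = 2.134e-05 cm = 0.2134 um

0.2134


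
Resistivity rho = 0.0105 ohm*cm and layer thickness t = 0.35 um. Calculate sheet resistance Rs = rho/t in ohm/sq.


Step 1: Convert thickness to cm: t = 0.35 um = 3.5000e-05 cm
Step 2: Rs = rho / t = 0.0105 / 3.5000e-05
Step 3: Rs = 300.0 ohm/sq

300.0


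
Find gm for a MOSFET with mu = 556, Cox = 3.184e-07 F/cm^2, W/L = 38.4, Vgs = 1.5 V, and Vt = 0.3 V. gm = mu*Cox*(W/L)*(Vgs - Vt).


Step 1: Vov = Vgs - Vt = 1.5 - 0.3 = 1.2 V
Step 2: gm = mu * Cox * (W/L) * Vov
Step 3: gm = 556 * 3.184e-07 * 38.4 * 1.2 = 8.16e-03 S

8.16e-03


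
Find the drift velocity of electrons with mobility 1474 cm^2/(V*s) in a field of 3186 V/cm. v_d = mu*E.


Step 1: v_d = mu * E
Step 2: v_d = 1474 * 3186 = 4696164
Step 3: v_d = 4.70e+06 cm/s

4.70e+06


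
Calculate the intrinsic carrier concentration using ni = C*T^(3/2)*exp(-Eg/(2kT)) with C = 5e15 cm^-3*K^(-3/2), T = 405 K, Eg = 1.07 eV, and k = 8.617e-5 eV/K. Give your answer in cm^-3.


Step 1: Compute kT = 8.617e-5 * 405 = 0.03489885 eV
Step 2: Exponent = -Eg/(2kT) = -1.07/(2*0.03489885) = -15.33002
Step 3: T^(3/2) = 405^1.5 = 8150.47
Step 4: ni = 5e15 * 8150.47 * exp(-15.33002) = 8.96e+12 cm^-3

8.96e+12


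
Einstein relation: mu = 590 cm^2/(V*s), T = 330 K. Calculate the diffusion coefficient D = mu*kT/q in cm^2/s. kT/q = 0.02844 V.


Step 1: D = mu * (kT/q)
Step 2: D = 590 * 0.02844
Step 3: D = 16.78 cm^2/s

16.78


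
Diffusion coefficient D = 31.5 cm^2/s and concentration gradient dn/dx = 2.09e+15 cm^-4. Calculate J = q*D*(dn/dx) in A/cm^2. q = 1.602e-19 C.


Step 1: J = q * D * (dn/dx)
Step 2: J = 1.602e-19 * 31.5 * 2.09e+15
Step 3: J = 1.05e-02 A/cm^2

1.05e-02


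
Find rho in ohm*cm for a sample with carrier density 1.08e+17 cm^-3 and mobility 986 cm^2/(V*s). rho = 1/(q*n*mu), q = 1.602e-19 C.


Step 1: sigma = q * n * mu = 1.602e-19 * 1.08e+17 * 986 = 1.70594e+01 S/cm
Step 2: rho = 1 / sigma = 1 / 1.70594e+01 = 0.05862 ohm*cm

0.05862


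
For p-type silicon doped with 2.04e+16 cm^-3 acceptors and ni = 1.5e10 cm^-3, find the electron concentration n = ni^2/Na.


Step 1: Majority hole concentration p ≈ Na = 2.04e+16 cm^-3
Step 2: n = ni^2 / Na = (1.5e10)^2 / 2.04e+16
Step 3: n = 1.10e+04 cm^-3

1.10e+04


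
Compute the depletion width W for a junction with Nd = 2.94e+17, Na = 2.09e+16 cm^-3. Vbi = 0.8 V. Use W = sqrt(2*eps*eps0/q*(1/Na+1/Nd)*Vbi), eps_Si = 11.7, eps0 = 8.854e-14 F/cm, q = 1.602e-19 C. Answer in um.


Step 1: 1/Na + 1/Nd = 1/2.09e+16 + 1/2.94e+17 = 5.12483e-17
Step 2: 2*eps*eps0/q = 2*11.7*8.854e-14/1.602e-19 = 1.293281e+07
Step 3: W^2 = 1.293281e+07 * 5.12483e-17 * 0.8 = 5.30228e-10
Step 4: W = sqrt(5.30228e-10) = 2.303e-05 cm = 0.2303 um

0.2303


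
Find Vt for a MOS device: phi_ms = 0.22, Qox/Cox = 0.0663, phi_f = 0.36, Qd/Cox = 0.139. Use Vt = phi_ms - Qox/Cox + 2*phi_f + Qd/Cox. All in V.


Step 1: Vt = phi_ms - Qox/Cox + 2*phi_f + Qd/Cox
Step 2: Vt = 0.22 - 0.0663 + 2*0.36 + 0.139
Step 3: Vt = 0.22 - 0.0663 + 0.72 + 0.139
Step 4: Vt = 1.0127 V

1.0127


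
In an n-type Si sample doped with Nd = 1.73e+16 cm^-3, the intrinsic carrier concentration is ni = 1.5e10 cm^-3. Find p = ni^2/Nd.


Step 1: Since Nd >> ni, n ≈ Nd = 1.73e+16 cm^-3
Step 2: p = ni^2 / n = (1.5e10)^2 / 1.73e+16
Step 3: p = 2.25e20 / 1.73e+16 = 1.30e+04 cm^-3

1.30e+04


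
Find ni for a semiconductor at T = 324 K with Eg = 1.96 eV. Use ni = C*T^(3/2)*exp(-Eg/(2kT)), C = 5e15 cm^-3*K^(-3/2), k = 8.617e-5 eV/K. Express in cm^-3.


Step 1: Compute kT = 8.617e-5 * 324 = 0.02791908 eV
Step 2: Exponent = -Eg/(2kT) = -1.96/(2*0.02791908) = -35.10144
Step 3: T^(3/2) = 324^1.5 = 5832.00
Step 4: ni = 5e15 * 5832.00 * exp(-35.10144) = 1.66e+04 cm^-3

1.66e+04


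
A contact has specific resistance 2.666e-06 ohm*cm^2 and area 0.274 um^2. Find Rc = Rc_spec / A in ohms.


Step 1: Convert area to cm^2: 0.274 um^2 = 2.7400e-09 cm^2
Step 2: Rc = Rc_spec / A = 2.666e-06 / 2.7400e-09
Step 3: Rc = 9.73e+02 ohms

9.73e+02


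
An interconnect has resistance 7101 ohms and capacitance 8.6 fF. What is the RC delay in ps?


Step 1: tau = R * C
Step 2: tau = 7101 * 8.6 fF = 7101 * 8.6e-15 F
Step 3: tau = 6.10686e-11 s = 61.0686 ps

61.0686


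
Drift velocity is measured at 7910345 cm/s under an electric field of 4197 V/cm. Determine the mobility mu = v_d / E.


Step 1: mu = v_d / E
Step 2: mu = 7910345 / 4197
Step 3: mu = 1884.76 cm^2/(V*s)

1884.76


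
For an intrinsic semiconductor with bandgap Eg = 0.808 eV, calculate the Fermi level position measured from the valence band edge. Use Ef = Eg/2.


Step 1: For an intrinsic semiconductor, the Fermi level sits at midgap.
Step 2: Ef = Eg / 2 = 0.808 / 2 = 0.404 eV

0.404


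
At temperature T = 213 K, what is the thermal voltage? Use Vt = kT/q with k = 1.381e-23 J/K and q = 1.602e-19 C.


Step 1: kT = 1.381e-23 * 213 = 2.94153e-21 J
Step 2: Vt = kT/q = 2.94153e-21 / 1.602e-19
Step 3: Vt = 0.01836 V

0.01836


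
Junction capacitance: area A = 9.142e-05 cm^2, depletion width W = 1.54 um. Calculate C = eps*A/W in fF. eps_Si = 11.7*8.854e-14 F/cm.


Step 1: eps_Si = 11.7 * 8.854e-14 = 1.035918e-12 F/cm
Step 2: W in cm = 1.54 * 1e-4 = 1.54e-04 cm
Step 3: C = 1.035918e-12 * 9.142e-05 / 1.54e-04 = 6.149586e-13 F
Step 4: C = 614.96 fF

614.96


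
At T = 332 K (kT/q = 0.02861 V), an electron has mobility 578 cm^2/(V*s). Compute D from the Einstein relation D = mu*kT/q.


Step 1: D = mu * (kT/q)
Step 2: D = 578 * 0.02861
Step 3: D = 16.54 cm^2/s

16.54


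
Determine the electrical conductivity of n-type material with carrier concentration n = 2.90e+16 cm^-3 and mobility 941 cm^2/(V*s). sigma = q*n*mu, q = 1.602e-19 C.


Step 1: sigma = q * n * mu
Step 2: sigma = 1.602e-19 * 2.90e+16 * 941
Step 3: sigma = 4.372e+00 S/cm

4.372e+00


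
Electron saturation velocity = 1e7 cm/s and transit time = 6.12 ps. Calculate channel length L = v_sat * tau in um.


Step 1: tau in seconds = 6.12 ps * 1e-12 = 6.1200e-12 s
Step 2: L = v_sat * tau = 1e7 * 6.1200e-12 = 6.1200e-05 cm
Step 3: L in um = 6.1200e-05 * 1e4 = 0.612 um

0.612


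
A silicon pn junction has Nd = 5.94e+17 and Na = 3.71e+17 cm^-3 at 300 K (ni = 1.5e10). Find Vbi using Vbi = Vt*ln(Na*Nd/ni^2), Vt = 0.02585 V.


Step 1: Compute Na*Nd/ni^2 = 3.71e+17 * 5.94e+17 / (1.5e10)^2 = 9.7944e+14
Step 2: ln(9.7944e+14) = 34.5180
Step 3: Vbi = 0.02585 * 34.5180 = 0.892 V

0.892


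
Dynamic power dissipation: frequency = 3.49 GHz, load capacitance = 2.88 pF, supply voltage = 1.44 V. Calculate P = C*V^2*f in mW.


Step 1: V^2 = 1.44^2 = 2.0736 V^2
Step 2: P = C*V^2*f = 2.88e-12 F * 2.0736 * 3.49e9 Hz
Step 3: P = 2.084216832e-02 W
Step 4: P = 20.842 mW

20.842


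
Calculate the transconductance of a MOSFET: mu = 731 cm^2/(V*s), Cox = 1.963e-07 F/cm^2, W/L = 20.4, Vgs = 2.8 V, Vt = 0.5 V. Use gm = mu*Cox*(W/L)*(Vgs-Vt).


Step 1: Vov = Vgs - Vt = 2.8 - 0.5 = 2.3 V
Step 2: gm = mu * Cox * (W/L) * Vov
Step 3: gm = 731 * 1.963e-07 * 20.4 * 2.3 = 6.73e-03 S

6.73e-03


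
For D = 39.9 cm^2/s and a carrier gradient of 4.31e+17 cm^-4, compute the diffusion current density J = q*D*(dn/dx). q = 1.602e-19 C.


Step 1: J = q * D * (dn/dx)
Step 2: J = 1.602e-19 * 39.9 * 4.31e+17
Step 3: J = 2.75e+00 A/cm^2

2.75e+00


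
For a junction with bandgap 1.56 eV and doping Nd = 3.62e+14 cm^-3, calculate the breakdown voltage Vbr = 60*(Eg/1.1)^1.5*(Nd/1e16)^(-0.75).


Step 1: Eg/1.1 = 1.56/1.1 = 1.418182
Step 2: (Eg/1.1)^1.5 = 1.418182^1.5 = 1.688877
Step 3: (Nd/1e16)^(-0.75) = (0.0362)^(-0.75) = 12.049487
Step 4: Vbr = 60 * 1.688877 * 12.049487 = 1221.0 V

1221.0


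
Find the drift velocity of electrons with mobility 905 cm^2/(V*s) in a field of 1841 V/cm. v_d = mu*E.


Step 1: v_d = mu * E
Step 2: v_d = 905 * 1841 = 1666105
Step 3: v_d = 1.67e+06 cm/s

1.67e+06


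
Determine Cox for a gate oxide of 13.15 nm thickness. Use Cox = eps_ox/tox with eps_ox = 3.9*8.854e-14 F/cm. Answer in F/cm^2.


Step 1: eps_ox = 3.9 * 8.854e-14 = 3.45306e-13 F/cm
Step 2: tox in cm = 13.15 nm * 1e-7 = 1.3150e-06 cm
Step 3: Cox = 3.45306e-13 / 1.3150e-06 = 2.63e-07 F/cm^2

2.63e-07


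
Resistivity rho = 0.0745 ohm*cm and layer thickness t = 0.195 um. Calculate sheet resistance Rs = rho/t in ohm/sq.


Step 1: Convert thickness to cm: t = 0.195 um = 1.9500e-05 cm
Step 2: Rs = rho / t = 0.0745 / 1.9500e-05
Step 3: Rs = 3820.5 ohm/sq

3820.5


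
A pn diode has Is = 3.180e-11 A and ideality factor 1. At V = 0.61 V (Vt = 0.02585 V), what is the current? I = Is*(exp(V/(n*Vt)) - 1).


Step 1: V/(n*Vt) = 0.61/(1*0.02585) = 23.5977
Step 2: exp(23.5977) = 1.7715e+10
Step 3: I = 3.180e-11 * (1.7715e+10 - 1) = 5.63e-01 A

5.63e-01


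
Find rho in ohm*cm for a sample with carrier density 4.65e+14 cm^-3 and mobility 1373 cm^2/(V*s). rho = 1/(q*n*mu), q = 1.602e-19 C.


Step 1: sigma = q * n * mu = 1.602e-19 * 4.65e+14 * 1373 = 1.02279e-01 S/cm
Step 2: rho = 1 / sigma = 1 / 1.02279e-01 = 9.777 ohm*cm

9.777


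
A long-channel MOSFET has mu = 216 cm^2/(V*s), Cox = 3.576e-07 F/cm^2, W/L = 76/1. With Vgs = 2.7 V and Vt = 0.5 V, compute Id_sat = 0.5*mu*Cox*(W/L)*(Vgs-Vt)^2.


Step 1: Overdrive voltage Vov = Vgs - Vt = 2.7 - 0.5 = 2.2 V
Step 2: W/L = 76/1 = 76
Step 3: Id = 0.5 * 216 * 3.576e-07 * 76 * 2.2^2
Step 4: Id = 1.42e-02 A

1.42e-02


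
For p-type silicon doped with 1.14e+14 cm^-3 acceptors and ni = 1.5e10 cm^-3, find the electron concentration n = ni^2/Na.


Step 1: Majority hole concentration p ≈ Na = 1.14e+14 cm^-3
Step 2: n = ni^2 / Na = (1.5e10)^2 / 1.14e+14
Step 3: n = 1.97e+06 cm^-3

1.97e+06


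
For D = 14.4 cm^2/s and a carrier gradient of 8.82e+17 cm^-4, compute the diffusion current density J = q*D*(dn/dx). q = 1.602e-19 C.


Step 1: J = q * D * (dn/dx)
Step 2: J = 1.602e-19 * 14.4 * 8.82e+17
Step 3: J = 2.03e+00 A/cm^2

2.03e+00


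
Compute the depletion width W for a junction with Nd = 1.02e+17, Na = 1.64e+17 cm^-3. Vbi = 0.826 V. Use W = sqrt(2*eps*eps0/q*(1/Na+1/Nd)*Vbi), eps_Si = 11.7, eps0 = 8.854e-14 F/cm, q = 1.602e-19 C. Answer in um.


Step 1: 1/Na + 1/Nd = 1/1.64e+17 + 1/1.02e+17 = 1.59015e-17
Step 2: 2*eps*eps0/q = 2*11.7*8.854e-14/1.602e-19 = 1.293281e+07
Step 3: W^2 = 1.293281e+07 * 1.59015e-17 * 0.826 = 1.69868e-10
Step 4: W = sqrt(1.69868e-10) = 1.303e-05 cm = 0.1303 um

0.1303


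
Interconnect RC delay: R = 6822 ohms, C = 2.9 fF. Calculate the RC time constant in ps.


Step 1: tau = R * C
Step 2: tau = 6822 * 2.9 fF = 6822 * 2.9e-15 F
Step 3: tau = 1.97838e-11 s = 19.7838 ps

19.7838


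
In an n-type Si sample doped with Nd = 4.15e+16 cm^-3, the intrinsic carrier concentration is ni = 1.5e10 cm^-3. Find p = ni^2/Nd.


Step 1: Since Nd >> ni, n ≈ Nd = 4.15e+16 cm^-3
Step 2: p = ni^2 / n = (1.5e10)^2 / 4.15e+16
Step 3: p = 2.25e20 / 4.15e+16 = 5.42e+03 cm^-3

5.42e+03


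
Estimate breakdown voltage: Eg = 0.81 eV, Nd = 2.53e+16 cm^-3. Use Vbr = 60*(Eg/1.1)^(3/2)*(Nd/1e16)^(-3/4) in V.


Step 1: Eg/1.1 = 0.81/1.1 = 0.736364
Step 2: (Eg/1.1)^1.5 = 0.736364^1.5 = 0.631886
Step 3: (Nd/1e16)^(-0.75) = (2.53)^(-0.75) = 0.498494
Step 4: Vbr = 60 * 0.631886 * 0.498494 = 18.9 V

18.9


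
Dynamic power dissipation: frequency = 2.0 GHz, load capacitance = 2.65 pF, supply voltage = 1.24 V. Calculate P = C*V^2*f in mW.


Step 1: V^2 = 1.24^2 = 1.5376 V^2
Step 2: P = C*V^2*f = 2.65e-12 F * 1.5376 * 2.0e9 Hz
Step 3: P = 8.14928e-03 W
Step 4: P = 8.149 mW

8.149


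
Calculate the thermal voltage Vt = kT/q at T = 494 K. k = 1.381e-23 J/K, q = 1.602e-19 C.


Step 1: kT = 1.381e-23 * 494 = 6.82214e-21 J
Step 2: Vt = kT/q = 6.82214e-21 / 1.602e-19
Step 3: Vt = 0.04259 V

0.04259


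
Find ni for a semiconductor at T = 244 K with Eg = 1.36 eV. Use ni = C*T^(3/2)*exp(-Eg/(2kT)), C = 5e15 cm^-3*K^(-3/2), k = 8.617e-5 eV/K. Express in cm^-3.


Step 1: Compute kT = 8.617e-5 * 244 = 0.02102548 eV
Step 2: Exponent = -Eg/(2kT) = -1.36/(2*0.02102548) = -32.34171
Step 3: T^(3/2) = 244^1.5 = 3811.40
Step 4: ni = 5e15 * 3811.40 * exp(-32.34171) = 1.71e+05 cm^-3

1.71e+05


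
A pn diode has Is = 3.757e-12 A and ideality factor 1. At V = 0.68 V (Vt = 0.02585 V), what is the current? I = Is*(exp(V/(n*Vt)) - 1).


Step 1: V/(n*Vt) = 0.68/(1*0.02585) = 26.3056
Step 2: exp(26.3056) = 2.6569e+11
Step 3: I = 3.757e-12 * (2.6569e+11 - 1) = 9.98e-01 A

9.98e-01


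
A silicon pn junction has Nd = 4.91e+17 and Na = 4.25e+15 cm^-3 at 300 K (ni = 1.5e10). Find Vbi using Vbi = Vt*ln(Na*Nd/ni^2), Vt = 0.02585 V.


Step 1: Compute Na*Nd/ni^2 = 4.25e+15 * 4.91e+17 / (1.5e10)^2 = 9.2744e+12
Step 2: ln(9.2744e+12) = 29.8583
Step 3: Vbi = 0.02585 * 29.8583 = 0.772 V

0.772


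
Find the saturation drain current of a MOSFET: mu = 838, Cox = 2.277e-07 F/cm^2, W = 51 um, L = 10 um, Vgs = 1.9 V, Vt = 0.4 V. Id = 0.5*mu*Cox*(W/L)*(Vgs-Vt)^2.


Step 1: Overdrive voltage Vov = Vgs - Vt = 1.9 - 0.4 = 1.5 V
Step 2: W/L = 51/10 = 5.1
Step 3: Id = 0.5 * 838 * 2.277e-07 * 5.1 * 1.5^2
Step 4: Id = 1.09e-03 A

1.09e-03


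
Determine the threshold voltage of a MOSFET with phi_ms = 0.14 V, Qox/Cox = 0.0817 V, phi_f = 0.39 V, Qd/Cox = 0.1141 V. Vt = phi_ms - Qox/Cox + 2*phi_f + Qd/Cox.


Step 1: Vt = phi_ms - Qox/Cox + 2*phi_f + Qd/Cox
Step 2: Vt = 0.14 - 0.0817 + 2*0.39 + 0.1141
Step 3: Vt = 0.14 - 0.0817 + 0.78 + 0.1141
Step 4: Vt = 0.9524 V

0.9524


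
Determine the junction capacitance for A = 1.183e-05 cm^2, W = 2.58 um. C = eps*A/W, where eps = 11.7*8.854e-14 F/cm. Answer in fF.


Step 1: eps_Si = 11.7 * 8.854e-14 = 1.035918e-12 F/cm
Step 2: W in cm = 2.58 * 1e-4 = 2.58e-04 cm
Step 3: C = 1.035918e-12 * 1.183e-05 / 2.58e-04 = 4.749965e-14 F
Step 4: C = 47.5 fF

47.5


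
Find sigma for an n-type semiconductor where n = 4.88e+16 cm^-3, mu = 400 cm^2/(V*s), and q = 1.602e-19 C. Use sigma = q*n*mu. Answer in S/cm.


Step 1: sigma = q * n * mu
Step 2: sigma = 1.602e-19 * 4.88e+16 * 400
Step 3: sigma = 3.127e+00 S/cm

3.127e+00


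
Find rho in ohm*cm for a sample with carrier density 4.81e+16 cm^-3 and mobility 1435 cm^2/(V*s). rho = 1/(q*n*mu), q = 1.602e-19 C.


Step 1: sigma = q * n * mu = 1.602e-19 * 4.81e+16 * 1435 = 1.10576e+01 S/cm
Step 2: rho = 1 / sigma = 1 / 1.10576e+01 = 0.09044 ohm*cm

0.09044


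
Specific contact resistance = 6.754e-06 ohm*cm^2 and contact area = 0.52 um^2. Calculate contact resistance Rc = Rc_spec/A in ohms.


Step 1: Convert area to cm^2: 0.52 um^2 = 5.2000e-09 cm^2
Step 2: Rc = Rc_spec / A = 6.754e-06 / 5.2000e-09
Step 3: Rc = 1.30e+03 ohms

1.30e+03


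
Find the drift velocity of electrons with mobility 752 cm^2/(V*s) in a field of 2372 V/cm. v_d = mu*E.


Step 1: v_d = mu * E
Step 2: v_d = 752 * 2372 = 1783744
Step 3: v_d = 1.78e+06 cm/s

1.78e+06


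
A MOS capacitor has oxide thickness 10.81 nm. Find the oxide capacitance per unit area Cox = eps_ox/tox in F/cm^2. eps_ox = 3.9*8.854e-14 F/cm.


Step 1: eps_ox = 3.9 * 8.854e-14 = 3.45306e-13 F/cm
Step 2: tox in cm = 10.81 nm * 1e-7 = 1.0810e-06 cm
Step 3: Cox = 3.45306e-13 / 1.0810e-06 = 3.19e-07 F/cm^2

3.19e-07


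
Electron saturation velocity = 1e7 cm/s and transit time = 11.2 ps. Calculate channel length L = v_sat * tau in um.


Step 1: tau in seconds = 11.2 ps * 1e-12 = 1.1200e-11 s
Step 2: L = v_sat * tau = 1e7 * 1.1200e-11 = 1.1200e-04 cm
Step 3: L in um = 1.1200e-04 * 1e4 = 1.12 um

1.12


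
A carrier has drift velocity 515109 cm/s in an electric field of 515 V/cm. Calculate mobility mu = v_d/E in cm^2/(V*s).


Step 1: mu = v_d / E
Step 2: mu = 515109 / 515
Step 3: mu = 1000.21 cm^2/(V*s)

1000.21


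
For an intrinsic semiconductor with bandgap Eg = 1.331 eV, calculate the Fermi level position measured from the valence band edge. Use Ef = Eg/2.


Step 1: For an intrinsic semiconductor, the Fermi level sits at midgap.
Step 2: Ef = Eg / 2 = 1.331 / 2 = 0.6655 eV

0.6655


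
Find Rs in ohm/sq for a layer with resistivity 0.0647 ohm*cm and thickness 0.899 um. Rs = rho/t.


Step 1: Convert thickness to cm: t = 0.899 um = 8.9900e-05 cm
Step 2: Rs = rho / t = 0.0647 / 8.9900e-05
Step 3: Rs = 719.7 ohm/sq

719.7


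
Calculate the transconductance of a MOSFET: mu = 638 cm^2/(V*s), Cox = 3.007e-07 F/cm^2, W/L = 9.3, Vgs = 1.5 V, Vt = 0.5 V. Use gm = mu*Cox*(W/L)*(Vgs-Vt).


Step 1: Vov = Vgs - Vt = 1.5 - 0.5 = 1.0 V
Step 2: gm = mu * Cox * (W/L) * Vov
Step 3: gm = 638 * 3.007e-07 * 9.3 * 1.0 = 1.78e-03 S

1.78e-03


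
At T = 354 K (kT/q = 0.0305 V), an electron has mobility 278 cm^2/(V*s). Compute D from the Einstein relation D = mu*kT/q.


Step 1: D = mu * (kT/q)
Step 2: D = 278 * 0.0305
Step 3: D = 8.48 cm^2/s

8.48


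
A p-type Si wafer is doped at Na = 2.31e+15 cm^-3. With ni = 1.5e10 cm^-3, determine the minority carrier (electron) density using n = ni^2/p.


Step 1: Majority hole concentration p ≈ Na = 2.31e+15 cm^-3
Step 2: n = ni^2 / Na = (1.5e10)^2 / 2.31e+15
Step 3: n = 9.74e+04 cm^-3

9.74e+04


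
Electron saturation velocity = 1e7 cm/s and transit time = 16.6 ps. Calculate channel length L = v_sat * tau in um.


Step 1: tau in seconds = 16.6 ps * 1e-12 = 1.6600e-11 s
Step 2: L = v_sat * tau = 1e7 * 1.6600e-11 = 1.6600e-04 cm
Step 3: L in um = 1.6600e-04 * 1e4 = 1.66 um

1.66


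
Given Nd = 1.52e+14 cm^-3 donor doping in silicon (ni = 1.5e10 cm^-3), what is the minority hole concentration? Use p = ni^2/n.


Step 1: Since Nd >> ni, n ≈ Nd = 1.52e+14 cm^-3
Step 2: p = ni^2 / n = (1.5e10)^2 / 1.52e+14
Step 3: p = 2.25e20 / 1.52e+14 = 1.48e+06 cm^-3

1.48e+06


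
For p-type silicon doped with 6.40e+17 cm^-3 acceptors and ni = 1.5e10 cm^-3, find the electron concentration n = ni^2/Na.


Step 1: Majority hole concentration p ≈ Na = 6.40e+17 cm^-3
Step 2: n = ni^2 / Na = (1.5e10)^2 / 6.40e+17
Step 3: n = 3.52e+02 cm^-3

3.52e+02


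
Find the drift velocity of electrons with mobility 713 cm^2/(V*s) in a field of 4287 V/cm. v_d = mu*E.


Step 1: v_d = mu * E
Step 2: v_d = 713 * 4287 = 3056631
Step 3: v_d = 3.06e+06 cm/s

3.06e+06


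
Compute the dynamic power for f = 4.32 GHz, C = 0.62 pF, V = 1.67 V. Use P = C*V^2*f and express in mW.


Step 1: V^2 = 1.67^2 = 2.7889 V^2
Step 2: P = C*V^2*f = 0.62e-12 F * 2.7889 * 4.32e9 Hz
Step 3: P = 7.46978976e-03 W
Step 4: P = 7.47 mW

7.47


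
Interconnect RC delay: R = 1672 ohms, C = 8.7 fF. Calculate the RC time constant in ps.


Step 1: tau = R * C
Step 2: tau = 1672 * 8.7 fF = 1672 * 8.7e-15 F
Step 3: tau = 1.45464e-11 s = 14.5464 ps

14.5464


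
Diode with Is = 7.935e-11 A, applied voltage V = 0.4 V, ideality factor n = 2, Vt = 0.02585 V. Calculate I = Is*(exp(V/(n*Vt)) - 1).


Step 1: V/(n*Vt) = 0.4/(2*0.02585) = 7.7369
Step 2: exp(7.7369) = 2.2914e+03
Step 3: I = 7.935e-11 * (2.2914e+03 - 1) = 1.82e-07 A

1.82e-07


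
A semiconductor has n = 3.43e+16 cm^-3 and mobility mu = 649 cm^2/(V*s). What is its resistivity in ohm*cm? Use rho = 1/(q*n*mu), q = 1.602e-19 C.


Step 1: sigma = q * n * mu = 1.602e-19 * 3.43e+16 * 649 = 3.56616e+00 S/cm
Step 2: rho = 1 / sigma = 1 / 3.56616e+00 = 0.2804 ohm*cm

0.2804


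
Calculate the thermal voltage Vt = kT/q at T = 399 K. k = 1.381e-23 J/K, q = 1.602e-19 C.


Step 1: kT = 1.381e-23 * 399 = 5.51019e-21 J
Step 2: Vt = kT/q = 5.51019e-21 / 1.602e-19
Step 3: Vt = 0.0344 V

0.0344


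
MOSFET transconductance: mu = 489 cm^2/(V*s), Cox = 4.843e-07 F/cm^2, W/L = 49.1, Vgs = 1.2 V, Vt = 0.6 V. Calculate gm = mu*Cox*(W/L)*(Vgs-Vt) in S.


Step 1: Vov = Vgs - Vt = 1.2 - 0.6 = 0.6 V
Step 2: gm = mu * Cox * (W/L) * Vov
Step 3: gm = 489 * 4.843e-07 * 49.1 * 0.6 = 6.98e-03 S

6.98e-03


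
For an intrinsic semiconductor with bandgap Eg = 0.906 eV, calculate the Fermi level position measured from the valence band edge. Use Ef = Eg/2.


Step 1: For an intrinsic semiconductor, the Fermi level sits at midgap.
Step 2: Ef = Eg / 2 = 0.906 / 2 = 0.453 eV

0.453


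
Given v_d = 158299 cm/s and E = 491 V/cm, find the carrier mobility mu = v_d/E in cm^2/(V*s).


Step 1: mu = v_d / E
Step 2: mu = 158299 / 491
Step 3: mu = 322.4 cm^2/(V*s)

322.4
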